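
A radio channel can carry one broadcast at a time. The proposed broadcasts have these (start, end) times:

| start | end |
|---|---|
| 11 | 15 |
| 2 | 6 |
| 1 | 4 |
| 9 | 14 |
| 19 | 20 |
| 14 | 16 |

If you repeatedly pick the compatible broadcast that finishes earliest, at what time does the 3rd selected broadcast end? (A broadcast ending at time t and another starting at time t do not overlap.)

16

Greedy by earliest finish: after sorting by end time, pick each interval compatible with the last pick.
By end time: (1,4), (2,6), (9,14), (11,15), (14,16), (19,20).
Pick (1,4); next start ≥ 4 → (9,14); next start ≥ 14 → (14,16); next start ≥ 16 → (19,20).
Selected: (1,4) (9,14) (14,16) (19,20)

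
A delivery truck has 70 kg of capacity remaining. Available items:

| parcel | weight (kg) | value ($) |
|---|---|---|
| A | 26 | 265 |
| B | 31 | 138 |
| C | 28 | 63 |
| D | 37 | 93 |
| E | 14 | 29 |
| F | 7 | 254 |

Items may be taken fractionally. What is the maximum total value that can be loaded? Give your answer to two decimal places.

Order: F (254/7=36.29) > A (265/26=10.19) > B (138/31=4.45) > D (93/37=2.51) > C (63/28=2.25) > E (29/14=2.07)
Fill: take F (7 @ 254) → take A (26 @ 265) → take B (31 @ 138) → take 6/37 of D → 15.08; 70/70 used.
Total value = 672.08

672.08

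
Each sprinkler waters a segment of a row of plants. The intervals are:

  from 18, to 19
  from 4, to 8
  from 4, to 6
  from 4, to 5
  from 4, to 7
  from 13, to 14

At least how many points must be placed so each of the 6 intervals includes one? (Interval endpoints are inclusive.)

3

By right end: [4,5]  [4,6]  [4,7]  [4,8]  [13,14]  [18,19]
[4,5] uncovered → point at 5; [13,14] uncovered → point at 14; [18,19] uncovered → point at 19.
Points: 5, 14, 19 (3 total).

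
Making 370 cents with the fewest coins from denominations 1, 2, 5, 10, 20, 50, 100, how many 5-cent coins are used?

0

370 = 3×100 + 1×50 + 1×20
Count of 5: 0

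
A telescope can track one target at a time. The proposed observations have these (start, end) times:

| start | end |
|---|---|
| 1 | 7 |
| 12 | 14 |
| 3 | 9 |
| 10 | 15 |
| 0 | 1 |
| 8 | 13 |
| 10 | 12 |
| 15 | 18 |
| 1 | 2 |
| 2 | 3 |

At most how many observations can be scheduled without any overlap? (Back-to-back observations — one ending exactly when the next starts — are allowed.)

Sorted by end: (0,1)  (1,2)  (2,3)  (1,7)  (3,9)  (10,12)  (8,13)  (12,14)  (10,15)  (15,18)
take (0,1); take (1,2); take (2,3); take (3,9); take (10,12); skip (8,13); take (12,14); take (15,18).
Selected 7 observations.

7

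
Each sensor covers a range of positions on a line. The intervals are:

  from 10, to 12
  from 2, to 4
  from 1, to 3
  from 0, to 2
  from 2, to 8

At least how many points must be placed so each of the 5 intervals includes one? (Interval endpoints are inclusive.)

2

Sorted: [0,2] [1,3] [2,4] [2,8] [10,12]
{[0,2],[1,3],[2,4],[2,8]} hit by 2; {[10,12]} hit by 12.
Points: 2, 12 (2 total).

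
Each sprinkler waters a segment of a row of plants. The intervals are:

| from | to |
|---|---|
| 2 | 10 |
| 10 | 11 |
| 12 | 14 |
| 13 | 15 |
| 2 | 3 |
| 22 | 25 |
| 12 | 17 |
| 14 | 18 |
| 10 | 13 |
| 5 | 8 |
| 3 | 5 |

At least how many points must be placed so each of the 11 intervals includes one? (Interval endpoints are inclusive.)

5

Sorted: [2,3] [3,5] [5,8] [2,10] [10,11] [10,13] [12,14] [13,15] [12,17] [14,18] [22,25]
{[2,3],[3,5]} hit by 3; {[5,8],[2,10]} hit by 8; {[10,11],[10,13]} hit by 11; {[12,14],[13,15],[12,17],[14,18]} hit by 14; {[22,25]} hit by 25.
Points: 3, 8, 11, 14, 25 (5 total).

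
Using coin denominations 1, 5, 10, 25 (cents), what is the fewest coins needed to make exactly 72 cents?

Greedy: take as many of the largest coin as possible, then repeat with the remainder.
72 − 2×25→22 − 2×10→2 − 2×1→0
Total coins = 2 + 2 + 2 = 6

6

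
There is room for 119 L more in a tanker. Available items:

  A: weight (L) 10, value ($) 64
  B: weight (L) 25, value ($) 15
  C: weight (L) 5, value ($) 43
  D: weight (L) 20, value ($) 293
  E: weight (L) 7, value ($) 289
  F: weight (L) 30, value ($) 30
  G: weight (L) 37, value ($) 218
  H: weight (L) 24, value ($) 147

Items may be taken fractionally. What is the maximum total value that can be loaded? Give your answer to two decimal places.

1070.00

Ratios (sorted): E 41.29, D 14.65, C 8.60, A 6.40, H 6.12, G 5.89, F 1.00, B 0.60
take E (7 @ 289); take D (20 @ 293); take C (5 @ 43); take A (10 @ 64); take H (24 @ 147); take G (37 @ 218); take 16/30 of F → 16.00. Capacity used 119/119.
Total value = 1070.00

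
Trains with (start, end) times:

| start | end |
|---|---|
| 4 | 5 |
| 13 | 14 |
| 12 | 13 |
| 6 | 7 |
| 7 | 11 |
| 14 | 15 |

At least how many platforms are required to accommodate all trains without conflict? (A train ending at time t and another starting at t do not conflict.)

1

The answer is the maximum number of intervals overlapping at any instant.
starts: [4, 6, 7, 12, 13, 14]
ends:   [5, 7, 11, 13, 14, 15]
s4→1  — peak 1.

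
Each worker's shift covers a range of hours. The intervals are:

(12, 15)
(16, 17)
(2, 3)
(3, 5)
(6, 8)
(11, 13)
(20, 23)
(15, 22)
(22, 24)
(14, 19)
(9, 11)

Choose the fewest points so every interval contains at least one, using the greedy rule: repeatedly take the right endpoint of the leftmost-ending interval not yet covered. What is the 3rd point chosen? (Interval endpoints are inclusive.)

11

Process intervals by earliest right end; each time one isn't hit yet, stab at its right endpoint.
By right end: [2,3]  [3,5]  [6,8]  [9,11]  [11,13]  [12,15]  [16,17]  [14,19]  [15,22]  [20,23]  [22,24]
[2,3] uncovered → point at 3; [6,8] uncovered → point at 8; [9,11] uncovered → point at 11; [12,15] uncovered → point at 15; [16,17] uncovered → point at 17; [20,23] uncovered → point at 23.
Points: 3, 8, 11, 15, 17, 23 (6 total).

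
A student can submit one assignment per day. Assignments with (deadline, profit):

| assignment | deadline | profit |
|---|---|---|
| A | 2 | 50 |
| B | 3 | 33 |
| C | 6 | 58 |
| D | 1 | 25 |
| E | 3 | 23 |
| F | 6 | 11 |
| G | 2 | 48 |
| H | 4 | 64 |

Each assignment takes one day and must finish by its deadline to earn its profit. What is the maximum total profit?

264

By profit: H(d4,64), C(d6,58), A(d2,50), G(d2,48), B(d3,33), D(d1,25), E(d3,23), F(d6,11)
H→slot 4; C→slot 6; A→slot 2; G→slot 1; B→slot 3; D skipped; E skipped; F→slot 5.
Profit = 48 + 50 + 33 + 64 + 11 + 58 = 264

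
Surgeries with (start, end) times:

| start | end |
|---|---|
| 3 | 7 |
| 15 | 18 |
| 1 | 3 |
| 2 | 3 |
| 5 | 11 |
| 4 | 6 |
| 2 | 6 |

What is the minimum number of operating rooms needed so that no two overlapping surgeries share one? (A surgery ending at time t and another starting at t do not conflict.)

The answer is the maximum number of intervals overlapping at any instant.
starts: [1, 2, 2, 3, 4, 5, 15]
ends:   [3, 3, 6, 6, 7, 11, 18]
s1→1 s2→2 s2→3 e3→2 e3→1 s3→2 s4→3 s5→4  — peak 4.

4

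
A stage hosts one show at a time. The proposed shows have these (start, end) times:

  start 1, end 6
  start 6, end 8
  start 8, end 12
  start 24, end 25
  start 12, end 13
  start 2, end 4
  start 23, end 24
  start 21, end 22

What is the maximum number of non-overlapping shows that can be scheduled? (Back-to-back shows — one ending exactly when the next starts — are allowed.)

7

By end time: (2,4), (1,6), (6,8), (8,12), (12,13), (21,22), (23,24), (24,25).
Pick (2,4); next start ≥ 4 → (6,8); next start ≥ 8 → (8,12); next start ≥ 12 → (12,13); next start ≥ 13 → (21,22); next start ≥ 22 → (23,24); next start ≥ 24 → (24,25).
Selected 7 shows.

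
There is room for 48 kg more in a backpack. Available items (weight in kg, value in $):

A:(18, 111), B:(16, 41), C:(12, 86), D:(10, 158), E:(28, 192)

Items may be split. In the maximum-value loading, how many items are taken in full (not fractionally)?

2

Sort by value per unit weight and fill in that order.
Order: D (158/10=15.80) > C (86/12=7.17) > E (192/28=6.86) > A (111/18=6.17) > B (41/16=2.56)
Fill: take D (10 @ 158) → take C (12 @ 86) → take 26/28 of E → 178.29; 48/48 used.
2 item(s) taken whole; one partial (take 26/28 of E).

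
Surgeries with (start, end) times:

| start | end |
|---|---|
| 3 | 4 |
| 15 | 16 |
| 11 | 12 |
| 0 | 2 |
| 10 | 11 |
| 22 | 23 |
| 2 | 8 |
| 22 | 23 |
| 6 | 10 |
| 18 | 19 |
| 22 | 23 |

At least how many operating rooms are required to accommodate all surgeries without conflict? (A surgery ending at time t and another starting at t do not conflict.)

Count concurrent intervals with a sweep; the peak is the room count.
Events (time:±→running): 0:+→1 2:-→0 2:+→1 3:+→2 4:-→1 6:+→2 8:-→1 10:-→0 10:+→1 11:-→0 11:+→1 12:-→0 15:+→1 16:-→0 18:+→1 19:-→0 22:+→1 22:+→2 22:+→3 … peak 3.

3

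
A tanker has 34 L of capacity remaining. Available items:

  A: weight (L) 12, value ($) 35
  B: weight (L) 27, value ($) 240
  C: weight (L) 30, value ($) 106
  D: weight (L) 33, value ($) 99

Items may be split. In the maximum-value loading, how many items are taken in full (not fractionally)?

Ratios (sorted): B 8.89, C 3.53, D 3.00, A 2.92
take B (27 @ 240); take 7/30 of C → 24.73. Capacity used 34/34.
1 item(s) taken whole; one partial (take 7/30 of C).

1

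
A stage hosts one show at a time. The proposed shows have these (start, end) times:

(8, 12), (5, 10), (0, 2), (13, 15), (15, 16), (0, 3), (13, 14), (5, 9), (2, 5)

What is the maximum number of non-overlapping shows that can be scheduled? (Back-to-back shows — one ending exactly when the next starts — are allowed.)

By end time: (0,2), (0,3), (2,5), (5,9), (5,10), (8,12), (13,14), (13,15), (15,16).
Pick (0,2); next start ≥ 2 → (2,5); next start ≥ 5 → (5,9); next start ≥ 9 → (13,14); next start ≥ 14 → (15,16).
Selected 5 shows.

5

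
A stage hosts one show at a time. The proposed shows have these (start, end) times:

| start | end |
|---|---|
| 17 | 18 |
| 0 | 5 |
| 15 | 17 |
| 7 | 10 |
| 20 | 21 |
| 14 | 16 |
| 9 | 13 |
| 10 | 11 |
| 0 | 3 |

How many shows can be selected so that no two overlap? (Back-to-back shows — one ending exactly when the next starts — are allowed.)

6

Sorted by end: (0,3)  (0,5)  (7,10)  (10,11)  (9,13)  (14,16)  (15,17)  (17,18)  (20,21)
take (0,3); take (7,10); take (10,11); take (14,16); take (17,18); take (20,21).
Selected 6 shows.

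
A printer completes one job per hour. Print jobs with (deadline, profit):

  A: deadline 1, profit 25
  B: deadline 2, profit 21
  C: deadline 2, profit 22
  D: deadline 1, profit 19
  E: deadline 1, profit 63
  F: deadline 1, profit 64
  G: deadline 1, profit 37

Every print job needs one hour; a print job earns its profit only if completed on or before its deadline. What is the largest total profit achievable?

86

By profit: F(d1,64), E(d1,63), G(d1,37), A(d1,25), C(d2,22), B(d2,21), D(d1,19)
F→slot 1; E skipped; G skipped; A skipped; C→slot 2; B skipped; D skipped.
Profit = 64 + 22 = 86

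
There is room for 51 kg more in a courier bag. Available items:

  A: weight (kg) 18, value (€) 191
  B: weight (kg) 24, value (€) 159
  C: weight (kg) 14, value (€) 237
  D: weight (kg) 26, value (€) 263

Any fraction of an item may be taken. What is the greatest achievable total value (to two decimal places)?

620.19

Sort by value per unit weight and fill in that order.
Order: C (237/14=16.93) > A (191/18=10.61) > D (263/26=10.12) > B (159/24=6.62)
Fill: take C (14 @ 237) → take A (18 @ 191) → take 19/26 of D → 192.19; 51/51 used.
Total value = 620.19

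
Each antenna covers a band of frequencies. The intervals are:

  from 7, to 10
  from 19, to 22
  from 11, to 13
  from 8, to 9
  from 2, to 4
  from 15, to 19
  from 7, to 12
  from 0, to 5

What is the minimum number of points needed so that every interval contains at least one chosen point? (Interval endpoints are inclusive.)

4

Sorted: [2,4] [0,5] [8,9] [7,10] [7,12] [11,13] [15,19] [19,22]
{[2,4],[0,5]} hit by 4; {[8,9],[7,10],[7,12]} hit by 9; {[11,13]} hit by 13; {[15,19],[19,22]} hit by 19.
Points: 4, 9, 13, 19 (4 total).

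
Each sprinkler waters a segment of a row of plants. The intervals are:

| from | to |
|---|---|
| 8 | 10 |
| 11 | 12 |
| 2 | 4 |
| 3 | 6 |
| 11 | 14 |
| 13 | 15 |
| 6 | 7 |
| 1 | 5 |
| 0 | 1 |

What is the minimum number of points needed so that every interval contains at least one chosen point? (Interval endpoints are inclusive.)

6

Process intervals by earliest right end; each time one isn't hit yet, stab at its right endpoint.
By right end: [0,1]  [2,4]  [1,5]  [3,6]  [6,7]  [8,10]  [11,12]  [11,14]  [13,15]
[0,1] uncovered → point at 1; [2,4] uncovered → point at 4; [6,7] uncovered → point at 7; [8,10] uncovered → point at 10; [11,12] uncovered → point at 12; [13,15] uncovered → point at 15.
Points: 1, 4, 7, 10, 12, 15 (6 total).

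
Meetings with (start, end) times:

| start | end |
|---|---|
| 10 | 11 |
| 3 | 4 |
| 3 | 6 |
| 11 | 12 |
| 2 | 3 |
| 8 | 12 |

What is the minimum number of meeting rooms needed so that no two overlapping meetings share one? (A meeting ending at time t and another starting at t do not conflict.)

Count concurrent intervals with a sweep; the peak is the room count.
starts: [2, 3, 3, 8, 10, 11]
ends:   [3, 4, 6, 11, 12, 12]
s2→1 e3→0 s3→1 s3→2  — peak 2.

2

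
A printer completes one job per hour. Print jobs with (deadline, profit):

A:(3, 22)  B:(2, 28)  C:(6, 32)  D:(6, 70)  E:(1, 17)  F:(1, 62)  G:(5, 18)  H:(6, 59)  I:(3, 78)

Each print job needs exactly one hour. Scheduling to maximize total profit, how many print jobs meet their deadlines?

Take jobs in profit order; each goes to the latest open slot no later than its deadline.
Profit order: I=78 D=70 F=62 H=59 C=32 B=28 A=22 G=18 E=17
Assign: I→slot 3, D→slot 6, F→slot 1, H→slot 5, C→slot 4, B→slot 2, A skipped, G skipped, E skipped.
Slots: [1:F] [2:B] [3:I] [4:C] [5:H] [6:D]
6 of 9 scheduled.

6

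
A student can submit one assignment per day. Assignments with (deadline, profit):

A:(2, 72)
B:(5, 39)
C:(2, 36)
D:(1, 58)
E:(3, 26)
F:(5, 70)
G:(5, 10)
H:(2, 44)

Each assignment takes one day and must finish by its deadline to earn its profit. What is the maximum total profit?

Profit order: A=72 F=70 D=58 H=44 B=39 C=36 E=26 G=10
Assign: A→slot 2, F→slot 5, D→slot 1, H skipped, B→slot 4, C skipped, E→slot 3, G skipped.
Slots: [1:D] [2:A] [3:E] [4:B] [5:F]
Profit = 58 + 72 + 26 + 39 + 70 = 265

265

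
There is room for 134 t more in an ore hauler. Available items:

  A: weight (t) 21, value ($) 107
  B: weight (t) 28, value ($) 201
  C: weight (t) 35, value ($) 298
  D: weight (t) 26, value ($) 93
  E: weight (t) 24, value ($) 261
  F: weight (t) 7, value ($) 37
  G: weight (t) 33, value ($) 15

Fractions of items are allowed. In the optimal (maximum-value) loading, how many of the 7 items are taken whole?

5

Greedy by value/weight ratio, highest first.
Order: E (261/24=10.88) > C (298/35=8.51) > B (201/28=7.18) > F (37/7=5.29) > A (107/21=5.10) > D (93/26=3.58) > G (15/33=0.45)
Fill: take E (24 @ 261) → take C (35 @ 298) → take B (28 @ 201) → take F (7 @ 37) → take A (21 @ 107) → take 19/26 of D → 67.96; 134/134 used.
5 item(s) taken whole; one partial (take 19/26 of D).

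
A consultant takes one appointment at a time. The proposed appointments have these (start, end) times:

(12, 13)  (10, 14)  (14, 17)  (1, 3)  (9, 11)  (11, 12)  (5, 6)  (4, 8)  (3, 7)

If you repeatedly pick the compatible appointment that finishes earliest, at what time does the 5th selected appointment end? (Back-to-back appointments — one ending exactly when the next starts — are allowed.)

Sort by end time and greedily take each interval whose start is ≥ the last chosen end.
By end time: (1,3), (5,6), (3,7), (4,8), (9,11), (11,12), (12,13), (10,14), (14,17).
Pick (1,3); next start ≥ 3 → (5,6); next start ≥ 6 → (9,11); next start ≥ 11 → (11,12); next start ≥ 12 → (12,13); next start ≥ 13 → (14,17).
Selected: (1,3) (5,6) (9,11) (11,12) (12,13) (14,17)

13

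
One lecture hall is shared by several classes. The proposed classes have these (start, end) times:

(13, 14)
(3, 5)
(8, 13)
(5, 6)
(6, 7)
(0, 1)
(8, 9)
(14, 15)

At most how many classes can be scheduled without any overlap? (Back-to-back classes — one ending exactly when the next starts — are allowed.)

7

By end time: (0,1), (3,5), (5,6), (6,7), (8,9), (8,13), (13,14), (14,15).
Pick (0,1); next start ≥ 1 → (3,5); next start ≥ 5 → (5,6); next start ≥ 6 → (6,7); next start ≥ 7 → (8,9); next start ≥ 9 → (13,14); next start ≥ 14 → (14,15).
Selected 7 classes.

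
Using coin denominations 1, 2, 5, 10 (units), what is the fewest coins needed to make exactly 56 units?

56 = 5×10 + 1×5 + 1×1
Total coins = 5 + 1 + 1 = 7

7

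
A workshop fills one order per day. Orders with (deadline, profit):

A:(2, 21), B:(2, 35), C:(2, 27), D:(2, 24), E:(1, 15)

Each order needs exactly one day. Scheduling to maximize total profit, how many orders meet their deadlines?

Take jobs in profit order; each goes to the latest open slot no later than its deadline.
By profit: B(d2,35), C(d2,27), D(d2,24), A(d2,21), E(d1,15)
B→slot 2; C→slot 1; D skipped; A skipped; E skipped.
2 of 5 scheduled.

2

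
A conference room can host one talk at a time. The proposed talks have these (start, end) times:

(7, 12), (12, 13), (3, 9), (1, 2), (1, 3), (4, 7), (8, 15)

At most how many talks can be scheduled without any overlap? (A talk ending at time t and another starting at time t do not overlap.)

Sort by end time and greedily take each interval whose start is ≥ the last chosen end.
Sorted by end: (1,2)  (1,3)  (4,7)  (3,9)  (7,12)  (12,13)  (8,15)
take (1,2); take (4,7); skip (3,9); take (7,12); take (12,13); skip (8,15).
Selected 4 talks.

4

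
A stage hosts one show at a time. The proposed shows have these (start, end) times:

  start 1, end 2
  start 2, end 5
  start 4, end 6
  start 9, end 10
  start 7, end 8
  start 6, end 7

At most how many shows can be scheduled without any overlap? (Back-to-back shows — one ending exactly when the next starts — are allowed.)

Greedy by earliest finish: after sorting by end time, pick each interval compatible with the last pick.
By end time: (1,2), (2,5), (4,6), (6,7), (7,8), (9,10).
Pick (1,2); next start ≥ 2 → (2,5); next start ≥ 5 → (6,7); next start ≥ 7 → (7,8); next start ≥ 8 → (9,10).
Selected 5 shows.

5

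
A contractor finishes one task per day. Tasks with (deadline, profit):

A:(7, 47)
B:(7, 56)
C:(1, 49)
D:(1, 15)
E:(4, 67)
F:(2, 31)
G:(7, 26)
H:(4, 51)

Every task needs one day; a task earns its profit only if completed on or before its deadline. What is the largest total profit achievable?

Take jobs in profit order; each goes to the latest open slot no later than its deadline.
Profit order: E=67 B=56 H=51 C=49 A=47 F=31 G=26 D=15
Assign: E→slot 4, B→slot 7, H→slot 3, C→slot 1, A→slot 6, F→slot 2, G→slot 5, D skipped.
Slots: [1:C] [2:F] [3:H] [4:E] [5:G] [6:A] [7:B]
Profit = 49 + 31 + 51 + 67 + 26 + 47 + 56 = 327

327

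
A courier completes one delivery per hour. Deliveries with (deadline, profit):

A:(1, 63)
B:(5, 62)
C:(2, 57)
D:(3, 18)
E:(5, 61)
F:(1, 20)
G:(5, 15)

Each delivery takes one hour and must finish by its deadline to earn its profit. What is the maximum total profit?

Sort by profit descending; place each in the latest free slot ≤ its deadline.
By profit: A(d1,63), B(d5,62), E(d5,61), C(d2,57), F(d1,20), D(d3,18), G(d5,15)
A→slot 1; B→slot 5; E→slot 4; C→slot 2; F skipped; D→slot 3; G skipped.
Profit = 63 + 57 + 18 + 61 + 62 = 261

261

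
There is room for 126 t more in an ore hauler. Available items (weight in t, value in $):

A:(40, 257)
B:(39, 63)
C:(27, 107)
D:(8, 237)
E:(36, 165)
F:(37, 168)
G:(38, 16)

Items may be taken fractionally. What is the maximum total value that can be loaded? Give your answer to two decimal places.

846.81

Order: D (237/8=29.62) > A (257/40=6.42) > E (165/36=4.58) > F (168/37=4.54) > C (107/27=3.96) > B (63/39=1.62) > G (16/38=0.42)
Fill: take D (8 @ 237) → take A (40 @ 257) → take E (36 @ 165) → take F (37 @ 168) → take 5/27 of C → 19.81; 126/126 used.
Total value = 846.81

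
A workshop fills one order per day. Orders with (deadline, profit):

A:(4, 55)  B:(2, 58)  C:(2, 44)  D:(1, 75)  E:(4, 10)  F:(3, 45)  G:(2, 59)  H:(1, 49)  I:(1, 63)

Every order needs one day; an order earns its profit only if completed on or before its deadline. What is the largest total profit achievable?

234

Take jobs in profit order; each goes to the latest open slot no later than its deadline.
Profit order: D=75 I=63 G=59 B=58 A=55 H=49 F=45 C=44 E=10
Assign: D→slot 1, I skipped, G→slot 2, B skipped, A→slot 4, H skipped, F→slot 3, C skipped, E skipped.
Slots: [1:D] [2:G] [3:F] [4:A]
Profit = 75 + 59 + 45 + 55 = 234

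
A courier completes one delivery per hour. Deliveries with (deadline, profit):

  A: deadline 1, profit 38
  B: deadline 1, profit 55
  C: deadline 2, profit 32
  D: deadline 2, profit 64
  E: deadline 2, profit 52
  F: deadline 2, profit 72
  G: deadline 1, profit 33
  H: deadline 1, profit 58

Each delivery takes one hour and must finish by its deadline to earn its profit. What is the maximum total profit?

136

Take jobs in profit order; each goes to the latest open slot no later than its deadline.
By profit: F(d2,72), D(d2,64), H(d1,58), B(d1,55), E(d2,52), A(d1,38), G(d1,33), C(d2,32)
F→slot 2; D→slot 1; H skipped; B skipped; E skipped; A skipped; G skipped; C skipped.
Profit = 64 + 72 = 136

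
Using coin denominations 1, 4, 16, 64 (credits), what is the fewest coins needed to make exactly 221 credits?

Greedy: take as many of the largest coin as possible, then repeat with the remainder.
221 = 3×64 + 1×16 + 3×4 + 1×1
Total coins = 3 + 1 + 3 + 1 = 8

8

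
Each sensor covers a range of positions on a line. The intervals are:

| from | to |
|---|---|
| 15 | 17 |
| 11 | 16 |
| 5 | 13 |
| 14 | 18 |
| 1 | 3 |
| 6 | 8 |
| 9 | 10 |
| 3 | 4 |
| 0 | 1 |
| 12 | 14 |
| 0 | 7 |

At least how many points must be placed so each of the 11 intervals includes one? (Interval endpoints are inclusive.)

6

Process intervals by earliest right end; each time one isn't hit yet, stab at its right endpoint.
Sorted: [0,1] [1,3] [3,4] [0,7] [6,8] [9,10] [5,13] [12,14] [11,16] [15,17] [14,18]
{[0,1],[1,3]} hit by 1; {[3,4],[0,7]} hit by 4; {[6,8]} hit by 8; {[9,10],[5,13]} hit by 10; {[12,14],[11,16]} hit by 14; {[15,17],[14,18]} hit by 17.
Points: 1, 4, 8, 10, 14, 17 (6 total).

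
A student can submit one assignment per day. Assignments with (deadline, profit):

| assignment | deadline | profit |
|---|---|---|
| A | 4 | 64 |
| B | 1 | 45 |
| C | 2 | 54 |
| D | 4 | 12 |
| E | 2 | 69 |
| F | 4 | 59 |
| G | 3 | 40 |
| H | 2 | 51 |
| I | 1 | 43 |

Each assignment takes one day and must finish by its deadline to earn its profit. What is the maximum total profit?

By profit: E(d2,69), A(d4,64), F(d4,59), C(d2,54), H(d2,51), B(d1,45), I(d1,43), G(d3,40), D(d4,12)
E→slot 2; A→slot 4; F→slot 3; C→slot 1; H skipped; B skipped; I skipped; G skipped; D skipped.
Profit = 54 + 69 + 59 + 64 = 246

246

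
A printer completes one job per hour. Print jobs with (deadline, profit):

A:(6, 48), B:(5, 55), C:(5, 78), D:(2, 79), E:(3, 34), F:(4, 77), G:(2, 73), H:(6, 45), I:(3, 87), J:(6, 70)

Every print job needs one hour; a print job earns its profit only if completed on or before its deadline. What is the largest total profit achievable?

Sort by profit descending; place each in the latest free slot ≤ its deadline.
Profit order: I=87 D=79 C=78 F=77 G=73 J=70 B=55 A=48 H=45 E=34
Assign: I→slot 3, D→slot 2, C→slot 5, F→slot 4, G→slot 1, J→slot 6, B skipped, A skipped, H skipped, E skipped.
Slots: [1:G] [2:D] [3:I] [4:F] [5:C] [6:J]
Profit = 73 + 79 + 87 + 77 + 78 + 70 = 464

464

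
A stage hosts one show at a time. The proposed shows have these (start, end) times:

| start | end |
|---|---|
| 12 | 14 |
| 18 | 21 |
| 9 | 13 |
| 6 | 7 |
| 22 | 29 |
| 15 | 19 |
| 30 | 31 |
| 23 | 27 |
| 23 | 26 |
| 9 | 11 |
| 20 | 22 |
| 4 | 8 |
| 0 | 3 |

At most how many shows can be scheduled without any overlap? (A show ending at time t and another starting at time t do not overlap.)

8

Sorted by end: (0,3)  (6,7)  (4,8)  (9,11)  (9,13)  (12,14)  (15,19)  (18,21)  (20,22)  (23,26)  (23,27)  (22,29)  (30,31)
take (0,3); take (6,7); take (9,11); take (12,14); take (15,19); take (20,22); take (23,26); skip (23,27); skip (22,29); take (30,31).
Selected 8 shows.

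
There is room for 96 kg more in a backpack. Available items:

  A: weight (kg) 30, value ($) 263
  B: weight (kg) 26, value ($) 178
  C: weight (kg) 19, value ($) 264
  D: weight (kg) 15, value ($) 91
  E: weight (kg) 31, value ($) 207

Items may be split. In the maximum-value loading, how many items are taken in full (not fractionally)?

3

Sort by value per unit weight and fill in that order.
Ratios (sorted): C 13.89, A 8.77, B 6.85, E 6.68, D 6.07
take C (19 @ 264); take A (30 @ 263); take B (26 @ 178); take 21/31 of E → 140.23. Capacity used 96/96.
3 item(s) taken whole; one partial (take 21/31 of E).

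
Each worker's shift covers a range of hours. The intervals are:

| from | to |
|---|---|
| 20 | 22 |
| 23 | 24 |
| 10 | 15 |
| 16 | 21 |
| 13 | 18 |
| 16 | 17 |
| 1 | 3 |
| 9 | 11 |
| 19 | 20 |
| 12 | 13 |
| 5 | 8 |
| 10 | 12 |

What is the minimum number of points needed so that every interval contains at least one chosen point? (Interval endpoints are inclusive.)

Process intervals by earliest right end; each time one isn't hit yet, stab at its right endpoint.
Sorted: [1,3] [5,8] [9,11] [10,12] [12,13] [10,15] [16,17] [13,18] [19,20] [16,21] [20,22] [23,24]
{[1,3]} hit by 3; {[5,8]} hit by 8; {[9,11],[10,12]} hit by 11; {[12,13],[10,15]} hit by 13; {[16,17],[13,18]} hit by 17; {[19,20],[16,21],[20,22]} hit by 20; {[23,24]} hit by 24.
Points: 3, 8, 11, 13, 17, 20, 24 (7 total).

7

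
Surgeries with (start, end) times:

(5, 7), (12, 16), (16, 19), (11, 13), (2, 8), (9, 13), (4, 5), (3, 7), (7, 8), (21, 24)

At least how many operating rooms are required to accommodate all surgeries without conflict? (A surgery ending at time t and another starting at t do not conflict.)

Count concurrent intervals with a sweep; the peak is the room count.
starts: [2, 3, 4, 5, 7, 9, 11, 12, 16, 21]
ends:   [5, 7, 7, 8, 8, 13, 13, 16, 19, 24]
s2→1 s3→2 s4→3  — peak 3.

3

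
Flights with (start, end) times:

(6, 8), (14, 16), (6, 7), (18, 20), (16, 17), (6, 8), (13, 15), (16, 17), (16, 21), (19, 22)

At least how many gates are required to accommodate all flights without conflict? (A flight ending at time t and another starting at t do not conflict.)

3

Count concurrent intervals with a sweep; the peak is the room count.
starts: [6, 6, 6, 13, 14, 16, 16, 16, 18, 19]
ends:   [7, 8, 8, 15, 16, 17, 17, 20, 21, 22]
s6→1 s6→2 s6→3  — peak 3.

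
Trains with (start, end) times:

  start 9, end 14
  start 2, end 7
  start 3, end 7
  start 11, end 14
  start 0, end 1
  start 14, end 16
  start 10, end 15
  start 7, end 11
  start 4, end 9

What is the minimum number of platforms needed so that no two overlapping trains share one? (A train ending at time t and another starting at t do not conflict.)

starts: [0, 2, 3, 4, 7, 9, 10, 11, 14]
ends:   [1, 7, 7, 9, 11, 14, 14, 15, 16]
s0→1 e1→0 s2→1 s3→2 s4→3  — peak 3.

3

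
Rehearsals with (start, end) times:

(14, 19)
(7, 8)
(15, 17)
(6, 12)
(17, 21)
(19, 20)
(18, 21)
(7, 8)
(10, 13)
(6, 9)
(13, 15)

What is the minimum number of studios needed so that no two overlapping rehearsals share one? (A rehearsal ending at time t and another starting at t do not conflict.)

Events (time:±→running): 6:+→1 6:+→2 7:+→3 7:+→4 … peak 4.

4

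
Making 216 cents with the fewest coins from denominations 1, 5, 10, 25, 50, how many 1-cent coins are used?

216 = 4×50 + 1×10 + 1×5 + 1×1
Count of 1: 1

1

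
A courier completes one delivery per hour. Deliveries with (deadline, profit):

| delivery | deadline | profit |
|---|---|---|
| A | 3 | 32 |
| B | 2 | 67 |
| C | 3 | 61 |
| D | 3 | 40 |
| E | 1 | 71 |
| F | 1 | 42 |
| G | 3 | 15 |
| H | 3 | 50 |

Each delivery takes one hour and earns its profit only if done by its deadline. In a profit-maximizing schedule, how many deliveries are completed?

By profit: E(d1,71), B(d2,67), C(d3,61), H(d3,50), F(d1,42), D(d3,40), A(d3,32), G(d3,15)
E→slot 1; B→slot 2; C→slot 3; H skipped; F skipped; D skipped; A skipped; G skipped.
3 of 8 scheduled.

3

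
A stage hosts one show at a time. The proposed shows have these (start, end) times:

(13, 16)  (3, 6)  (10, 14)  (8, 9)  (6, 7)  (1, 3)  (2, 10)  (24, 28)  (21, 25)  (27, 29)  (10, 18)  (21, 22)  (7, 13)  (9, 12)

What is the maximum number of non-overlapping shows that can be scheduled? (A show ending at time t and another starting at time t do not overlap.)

Sorted by end: (1,3)  (3,6)  (6,7)  (8,9)  (2,10)  (9,12)  (7,13)  (10,14)  (13,16)  (10,18)  (21,22)  (21,25)  (24,28)  (27,29)
take (1,3); take (3,6); take (6,7); take (8,9); take (9,12); take (13,16); take (21,22); take (24,28).
Selected 8 shows.

8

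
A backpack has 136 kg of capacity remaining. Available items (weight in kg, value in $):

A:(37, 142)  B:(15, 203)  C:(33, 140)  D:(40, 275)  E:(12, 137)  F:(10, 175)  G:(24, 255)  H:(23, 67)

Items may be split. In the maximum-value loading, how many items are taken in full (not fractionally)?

6

Order: F (175/10=17.50) > B (203/15=13.53) > E (137/12=11.42) > G (255/24=10.62) > D (275/40=6.88) > C (140/33=4.24) > A (142/37=3.84) > H (67/23=2.91)
Fill: take F (10 @ 175) → take B (15 @ 203) → take E (12 @ 137) → take G (24 @ 255) → take D (40 @ 275) → take C (33 @ 140) → take 2/37 of A → 7.68; 136/136 used.
6 item(s) taken whole; one partial (take 2/37 of A).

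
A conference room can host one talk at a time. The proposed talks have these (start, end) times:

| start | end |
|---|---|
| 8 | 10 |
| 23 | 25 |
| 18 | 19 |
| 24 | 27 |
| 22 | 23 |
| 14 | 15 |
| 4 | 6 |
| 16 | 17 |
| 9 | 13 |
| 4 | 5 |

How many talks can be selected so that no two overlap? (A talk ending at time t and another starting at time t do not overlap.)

Order by finish time; keep every interval that doesn't clash with the previous kept one.
By end time: (4,5), (4,6), (8,10), (9,13), (14,15), (16,17), (18,19), (22,23), (23,25), (24,27).
Pick (4,5); next start ≥ 5 → (8,10); next start ≥ 10 → (14,15); next start ≥ 15 → (16,17); next start ≥ 17 → (18,19); next start ≥ 19 → (22,23); next start ≥ 23 → (23,25).
Selected 7 talks.

7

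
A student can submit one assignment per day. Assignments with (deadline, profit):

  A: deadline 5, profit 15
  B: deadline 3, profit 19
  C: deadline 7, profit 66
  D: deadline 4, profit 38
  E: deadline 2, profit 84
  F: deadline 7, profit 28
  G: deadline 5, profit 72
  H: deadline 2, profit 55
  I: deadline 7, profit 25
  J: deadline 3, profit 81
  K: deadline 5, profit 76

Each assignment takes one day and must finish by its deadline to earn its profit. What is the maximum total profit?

Profit order: E=84 J=81 K=76 G=72 C=66 H=55 D=38 F=28 I=25 B=19 A=15
Assign: E→slot 2, J→slot 3, K→slot 5, G→slot 4, C→slot 7, H→slot 1, D skipped, F→slot 6, I skipped, B skipped, A skipped.
Slots: [1:H] [2:E] [3:J] [4:G] [5:K] [6:F] [7:C]
Profit = 55 + 84 + 81 + 72 + 76 + 28 + 66 = 462

462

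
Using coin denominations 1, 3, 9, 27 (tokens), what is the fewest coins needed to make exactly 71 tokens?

7

Greedy: take as many of the largest coin as possible, then repeat with the remainder.
71 = 2×27 + 1×9 + 2×3 + 2×1
Total coins = 2 + 1 + 2 + 2 = 7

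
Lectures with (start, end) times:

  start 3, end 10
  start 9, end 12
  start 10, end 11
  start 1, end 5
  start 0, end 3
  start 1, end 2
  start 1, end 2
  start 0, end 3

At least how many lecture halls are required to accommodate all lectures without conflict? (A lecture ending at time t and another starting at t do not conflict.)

Count concurrent intervals with a sweep; the peak is the room count.
starts: [0, 0, 1, 1, 1, 3, 9, 10]
ends:   [2, 2, 3, 3, 5, 10, 11, 12]
s0→1 s0→2 s1→3 s1→4 s1→5  — peak 5.

5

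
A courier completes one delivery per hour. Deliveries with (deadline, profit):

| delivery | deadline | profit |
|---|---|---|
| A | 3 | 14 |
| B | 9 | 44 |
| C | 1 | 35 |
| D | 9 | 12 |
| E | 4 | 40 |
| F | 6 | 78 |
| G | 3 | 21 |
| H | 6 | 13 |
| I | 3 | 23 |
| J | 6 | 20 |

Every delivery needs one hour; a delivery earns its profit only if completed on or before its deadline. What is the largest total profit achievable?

Sort by profit descending; place each in the latest free slot ≤ its deadline.
Profit order: F=78 B=44 E=40 C=35 I=23 G=21 J=20 A=14 H=13 D=12
Assign: F→slot 6, B→slot 9, E→slot 4, C→slot 1, I→slot 3, G→slot 2, J→slot 5, A skipped, H skipped, D→slot 8.
Slots: [1:C] [2:G] [3:I] [4:E] [5:J] [6:F] [8:D] [9:B]
Profit = 35 + 21 + 23 + 40 + 20 + 78 + 12 + 44 = 273

273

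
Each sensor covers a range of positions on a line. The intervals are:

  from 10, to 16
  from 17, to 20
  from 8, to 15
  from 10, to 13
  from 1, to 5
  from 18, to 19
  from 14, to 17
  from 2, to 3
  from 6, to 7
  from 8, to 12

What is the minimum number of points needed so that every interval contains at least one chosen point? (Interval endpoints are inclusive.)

Process intervals by earliest right end; each time one isn't hit yet, stab at its right endpoint.
By right end: [2,3]  [1,5]  [6,7]  [8,12]  [10,13]  [8,15]  [10,16]  [14,17]  [18,19]  [17,20]
[2,3] uncovered → point at 3; [6,7] uncovered → point at 7; [8,12] uncovered → point at 12; [14,17] uncovered → point at 17; [18,19] uncovered → point at 19.
Points: 3, 7, 12, 17, 19 (5 total).

5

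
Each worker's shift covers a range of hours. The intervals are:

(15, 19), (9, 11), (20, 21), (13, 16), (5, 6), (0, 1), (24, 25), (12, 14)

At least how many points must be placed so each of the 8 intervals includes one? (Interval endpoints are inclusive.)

7

By right end: [0,1]  [5,6]  [9,11]  [12,14]  [13,16]  [15,19]  [20,21]  [24,25]
[0,1] uncovered → point at 1; [5,6] uncovered → point at 6; [9,11] uncovered → point at 11; [12,14] uncovered → point at 14; [15,19] uncovered → point at 19; [20,21] uncovered → point at 21; [24,25] uncovered → point at 25.
Points: 1, 6, 11, 14, 19, 21, 25 (7 total).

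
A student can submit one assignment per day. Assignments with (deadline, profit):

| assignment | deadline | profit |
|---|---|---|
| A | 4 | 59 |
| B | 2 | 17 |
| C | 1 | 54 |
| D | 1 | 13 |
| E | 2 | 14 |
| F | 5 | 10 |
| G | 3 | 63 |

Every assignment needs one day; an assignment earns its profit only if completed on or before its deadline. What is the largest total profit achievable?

203

Profit order: G=63 A=59 C=54 B=17 E=14 D=13 F=10
Assign: G→slot 3, A→slot 4, C→slot 1, B→slot 2, E skipped, D skipped, F→slot 5.
Slots: [1:C] [2:B] [3:G] [4:A] [5:F]
Profit = 54 + 17 + 63 + 59 + 10 = 203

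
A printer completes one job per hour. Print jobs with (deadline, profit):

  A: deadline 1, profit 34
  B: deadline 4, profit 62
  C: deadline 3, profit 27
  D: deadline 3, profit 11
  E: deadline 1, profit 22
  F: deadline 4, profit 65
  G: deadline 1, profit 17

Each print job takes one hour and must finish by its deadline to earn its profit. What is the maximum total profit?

188

Sort by profit descending; place each in the latest free slot ≤ its deadline.
By profit: F(d4,65), B(d4,62), A(d1,34), C(d3,27), E(d1,22), G(d1,17), D(d3,11)
F→slot 4; B→slot 3; A→slot 1; C→slot 2; E skipped; G skipped; D skipped.
Profit = 34 + 27 + 62 + 65 = 188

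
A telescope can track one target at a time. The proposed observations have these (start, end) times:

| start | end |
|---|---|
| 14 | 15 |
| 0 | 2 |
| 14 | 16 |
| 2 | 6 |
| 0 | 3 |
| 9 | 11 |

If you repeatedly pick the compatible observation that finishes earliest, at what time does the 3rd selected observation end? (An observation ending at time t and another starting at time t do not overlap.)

By end time: (0,2), (0,3), (2,6), (9,11), (14,15), (14,16).
Pick (0,2); next start ≥ 2 → (2,6); next start ≥ 6 → (9,11); next start ≥ 11 → (14,15).
Selected: (0,2) (2,6) (9,11) (14,15)

11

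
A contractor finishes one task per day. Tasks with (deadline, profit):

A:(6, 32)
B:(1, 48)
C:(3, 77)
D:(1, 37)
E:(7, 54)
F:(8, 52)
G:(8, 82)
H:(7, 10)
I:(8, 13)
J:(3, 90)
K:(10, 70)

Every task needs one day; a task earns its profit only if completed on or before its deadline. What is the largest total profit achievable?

518

Profit order: J=90 G=82 C=77 K=70 E=54 F=52 B=48 D=37 A=32 I=13 H=10
Assign: J→slot 3, G→slot 8, C→slot 2, K→slot 10, E→slot 7, F→slot 6, B→slot 1, D skipped, A→slot 5, I→slot 4, H skipped.
Slots: [1:B] [2:C] [3:J] [4:I] [5:A] [6:F] [7:E] [8:G] [10:K]
Profit = 48 + 77 + 90 + 13 + 32 + 52 + 54 + 82 + 70 = 518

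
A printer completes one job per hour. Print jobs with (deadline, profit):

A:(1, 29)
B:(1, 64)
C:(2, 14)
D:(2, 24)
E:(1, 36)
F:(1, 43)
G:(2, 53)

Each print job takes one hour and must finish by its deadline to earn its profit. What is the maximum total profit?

117

Profit order: B=64 G=53 F=43 E=36 A=29 D=24 C=14
Assign: B→slot 1, G→slot 2, F skipped, E skipped, A skipped, D skipped, C skipped.
Slots: [1:B] [2:G]
Profit = 64 + 53 = 117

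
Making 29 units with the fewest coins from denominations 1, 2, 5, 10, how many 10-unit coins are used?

29 − 2×10→9 − 1×5→4 − 2×2→0
Count of 10: 2

2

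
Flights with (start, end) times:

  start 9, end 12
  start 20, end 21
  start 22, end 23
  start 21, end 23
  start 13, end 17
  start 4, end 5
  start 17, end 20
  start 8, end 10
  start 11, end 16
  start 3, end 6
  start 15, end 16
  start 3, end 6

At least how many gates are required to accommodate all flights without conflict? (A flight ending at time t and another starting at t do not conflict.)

3

starts: [3, 3, 4, 8, 9, 11, 13, 15, 17, 20, 21, 22]
ends:   [5, 6, 6, 10, 12, 16, 16, 17, 20, 21, 23, 23]
s3→1 s3→2 s4→3  — peak 3.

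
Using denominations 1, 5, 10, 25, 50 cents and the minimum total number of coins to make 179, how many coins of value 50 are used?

179 − 3×50→29 − 1×25→4 − 4×1→0
Count of 50: 3

3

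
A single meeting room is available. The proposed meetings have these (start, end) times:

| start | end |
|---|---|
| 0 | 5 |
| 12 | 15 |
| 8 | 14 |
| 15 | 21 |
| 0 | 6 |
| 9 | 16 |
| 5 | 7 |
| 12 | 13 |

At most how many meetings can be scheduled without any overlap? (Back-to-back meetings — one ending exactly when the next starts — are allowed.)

4

Order by finish time; keep every interval that doesn't clash with the previous kept one.
Sorted by end: (0,5)  (0,6)  (5,7)  (12,13)  (8,14)  (12,15)  (9,16)  (15,21)
take (0,5); skip (0,6); take (5,7); take (12,13); skip (8,14); skip (9,16); take (15,21).
Selected 4 meetings.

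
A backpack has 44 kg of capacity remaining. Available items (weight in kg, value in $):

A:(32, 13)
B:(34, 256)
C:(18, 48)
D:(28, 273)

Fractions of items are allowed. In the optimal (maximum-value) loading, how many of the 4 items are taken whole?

1

Order: D (273/28=9.75) > B (256/34=7.53) > C (48/18=2.67) > A (13/32=0.41)
Fill: take D (28 @ 273) → take 16/34 of B → 120.47; 44/44 used.
1 item(s) taken whole; one partial (take 16/34 of B).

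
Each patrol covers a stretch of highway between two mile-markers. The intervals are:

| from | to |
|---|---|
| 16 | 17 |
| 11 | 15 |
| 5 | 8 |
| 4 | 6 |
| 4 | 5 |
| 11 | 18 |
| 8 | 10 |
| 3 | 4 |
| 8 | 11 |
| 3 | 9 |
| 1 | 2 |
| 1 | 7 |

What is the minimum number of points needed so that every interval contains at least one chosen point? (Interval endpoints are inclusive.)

Process intervals by earliest right end; each time one isn't hit yet, stab at its right endpoint.
By right end: [1,2]  [3,4]  [4,5]  [4,6]  [1,7]  [5,8]  [3,9]  [8,10]  [8,11]  [11,15]  [16,17]  [11,18]
[1,2] uncovered → point at 2; [3,4] uncovered → point at 4; [5,8] uncovered → point at 8; [11,15] uncovered → point at 15; [16,17] uncovered → point at 17.
Points: 2, 4, 8, 15, 17 (5 total).

5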